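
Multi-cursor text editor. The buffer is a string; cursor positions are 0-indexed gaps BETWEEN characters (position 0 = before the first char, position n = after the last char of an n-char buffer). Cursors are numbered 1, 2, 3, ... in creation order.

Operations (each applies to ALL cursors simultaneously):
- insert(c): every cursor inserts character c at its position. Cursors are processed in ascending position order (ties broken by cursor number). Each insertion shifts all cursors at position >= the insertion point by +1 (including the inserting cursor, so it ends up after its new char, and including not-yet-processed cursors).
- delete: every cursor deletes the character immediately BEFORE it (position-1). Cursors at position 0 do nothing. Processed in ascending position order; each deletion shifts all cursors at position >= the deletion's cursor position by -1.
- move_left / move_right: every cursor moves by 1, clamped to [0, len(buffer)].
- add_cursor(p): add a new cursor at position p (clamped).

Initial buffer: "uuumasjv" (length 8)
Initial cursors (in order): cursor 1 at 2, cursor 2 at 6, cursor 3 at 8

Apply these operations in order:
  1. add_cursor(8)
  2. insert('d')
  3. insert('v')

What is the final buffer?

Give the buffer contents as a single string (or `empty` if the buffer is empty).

Answer: uudvumasdvjvddvv

Derivation:
After op 1 (add_cursor(8)): buffer="uuumasjv" (len 8), cursors c1@2 c2@6 c3@8 c4@8, authorship ........
After op 2 (insert('d')): buffer="uudumasdjvdd" (len 12), cursors c1@3 c2@8 c3@12 c4@12, authorship ..1....2..34
After op 3 (insert('v')): buffer="uudvumasdvjvddvv" (len 16), cursors c1@4 c2@10 c3@16 c4@16, authorship ..11....22..3434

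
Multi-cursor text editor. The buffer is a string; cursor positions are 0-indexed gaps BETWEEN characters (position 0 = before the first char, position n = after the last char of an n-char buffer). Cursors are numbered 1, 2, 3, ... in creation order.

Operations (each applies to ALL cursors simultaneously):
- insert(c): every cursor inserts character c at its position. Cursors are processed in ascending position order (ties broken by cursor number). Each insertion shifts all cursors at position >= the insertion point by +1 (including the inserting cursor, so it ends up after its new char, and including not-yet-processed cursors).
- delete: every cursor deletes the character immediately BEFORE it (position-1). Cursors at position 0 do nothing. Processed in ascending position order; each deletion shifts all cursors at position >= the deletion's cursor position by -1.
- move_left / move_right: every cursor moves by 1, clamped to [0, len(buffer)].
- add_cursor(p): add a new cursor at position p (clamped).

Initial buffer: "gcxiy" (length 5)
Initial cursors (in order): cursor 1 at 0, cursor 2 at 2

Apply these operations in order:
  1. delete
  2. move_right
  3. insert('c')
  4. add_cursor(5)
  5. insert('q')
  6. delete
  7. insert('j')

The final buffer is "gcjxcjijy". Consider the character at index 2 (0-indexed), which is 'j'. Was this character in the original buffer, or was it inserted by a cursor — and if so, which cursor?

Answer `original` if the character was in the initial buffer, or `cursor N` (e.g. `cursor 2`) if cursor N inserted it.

After op 1 (delete): buffer="gxiy" (len 4), cursors c1@0 c2@1, authorship ....
After op 2 (move_right): buffer="gxiy" (len 4), cursors c1@1 c2@2, authorship ....
After op 3 (insert('c')): buffer="gcxciy" (len 6), cursors c1@2 c2@4, authorship .1.2..
After op 4 (add_cursor(5)): buffer="gcxciy" (len 6), cursors c1@2 c2@4 c3@5, authorship .1.2..
After op 5 (insert('q')): buffer="gcqxcqiqy" (len 9), cursors c1@3 c2@6 c3@8, authorship .11.22.3.
After op 6 (delete): buffer="gcxciy" (len 6), cursors c1@2 c2@4 c3@5, authorship .1.2..
After op 7 (insert('j')): buffer="gcjxcjijy" (len 9), cursors c1@3 c2@6 c3@8, authorship .11.22.3.
Authorship (.=original, N=cursor N): . 1 1 . 2 2 . 3 .
Index 2: author = 1

Answer: cursor 1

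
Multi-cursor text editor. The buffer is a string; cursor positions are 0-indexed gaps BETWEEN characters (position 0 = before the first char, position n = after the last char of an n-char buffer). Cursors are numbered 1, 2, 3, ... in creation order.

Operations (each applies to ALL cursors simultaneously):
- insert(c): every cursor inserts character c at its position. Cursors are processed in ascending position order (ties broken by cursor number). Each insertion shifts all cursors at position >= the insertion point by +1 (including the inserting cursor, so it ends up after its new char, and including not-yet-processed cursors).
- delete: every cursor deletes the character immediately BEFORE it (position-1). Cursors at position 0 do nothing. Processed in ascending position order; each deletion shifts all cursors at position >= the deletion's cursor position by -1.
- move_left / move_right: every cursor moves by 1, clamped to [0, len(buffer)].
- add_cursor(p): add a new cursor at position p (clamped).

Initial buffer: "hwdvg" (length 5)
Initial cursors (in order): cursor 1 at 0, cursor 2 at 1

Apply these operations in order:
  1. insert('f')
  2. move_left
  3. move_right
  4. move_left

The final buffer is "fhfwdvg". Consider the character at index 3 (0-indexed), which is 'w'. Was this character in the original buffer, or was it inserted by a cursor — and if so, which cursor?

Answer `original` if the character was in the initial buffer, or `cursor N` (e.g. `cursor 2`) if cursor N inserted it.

Answer: original

Derivation:
After op 1 (insert('f')): buffer="fhfwdvg" (len 7), cursors c1@1 c2@3, authorship 1.2....
After op 2 (move_left): buffer="fhfwdvg" (len 7), cursors c1@0 c2@2, authorship 1.2....
After op 3 (move_right): buffer="fhfwdvg" (len 7), cursors c1@1 c2@3, authorship 1.2....
After op 4 (move_left): buffer="fhfwdvg" (len 7), cursors c1@0 c2@2, authorship 1.2....
Authorship (.=original, N=cursor N): 1 . 2 . . . .
Index 3: author = original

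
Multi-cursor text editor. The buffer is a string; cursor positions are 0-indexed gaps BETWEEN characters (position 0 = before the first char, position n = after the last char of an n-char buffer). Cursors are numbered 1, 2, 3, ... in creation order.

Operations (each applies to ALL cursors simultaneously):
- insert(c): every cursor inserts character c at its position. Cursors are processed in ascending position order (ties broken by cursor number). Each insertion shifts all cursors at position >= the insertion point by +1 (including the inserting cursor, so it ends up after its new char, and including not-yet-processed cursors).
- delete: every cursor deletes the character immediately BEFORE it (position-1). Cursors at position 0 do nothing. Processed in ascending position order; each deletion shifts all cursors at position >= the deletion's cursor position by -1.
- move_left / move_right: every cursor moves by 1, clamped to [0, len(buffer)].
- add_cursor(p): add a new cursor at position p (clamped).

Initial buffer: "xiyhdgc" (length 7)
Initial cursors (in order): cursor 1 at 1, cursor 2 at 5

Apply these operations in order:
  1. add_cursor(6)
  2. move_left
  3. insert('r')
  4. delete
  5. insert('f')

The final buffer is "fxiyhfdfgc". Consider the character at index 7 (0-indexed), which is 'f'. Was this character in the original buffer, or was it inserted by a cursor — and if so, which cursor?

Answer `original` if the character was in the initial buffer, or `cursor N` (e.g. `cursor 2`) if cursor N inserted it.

After op 1 (add_cursor(6)): buffer="xiyhdgc" (len 7), cursors c1@1 c2@5 c3@6, authorship .......
After op 2 (move_left): buffer="xiyhdgc" (len 7), cursors c1@0 c2@4 c3@5, authorship .......
After op 3 (insert('r')): buffer="rxiyhrdrgc" (len 10), cursors c1@1 c2@6 c3@8, authorship 1....2.3..
After op 4 (delete): buffer="xiyhdgc" (len 7), cursors c1@0 c2@4 c3@5, authorship .......
After op 5 (insert('f')): buffer="fxiyhfdfgc" (len 10), cursors c1@1 c2@6 c3@8, authorship 1....2.3..
Authorship (.=original, N=cursor N): 1 . . . . 2 . 3 . .
Index 7: author = 3

Answer: cursor 3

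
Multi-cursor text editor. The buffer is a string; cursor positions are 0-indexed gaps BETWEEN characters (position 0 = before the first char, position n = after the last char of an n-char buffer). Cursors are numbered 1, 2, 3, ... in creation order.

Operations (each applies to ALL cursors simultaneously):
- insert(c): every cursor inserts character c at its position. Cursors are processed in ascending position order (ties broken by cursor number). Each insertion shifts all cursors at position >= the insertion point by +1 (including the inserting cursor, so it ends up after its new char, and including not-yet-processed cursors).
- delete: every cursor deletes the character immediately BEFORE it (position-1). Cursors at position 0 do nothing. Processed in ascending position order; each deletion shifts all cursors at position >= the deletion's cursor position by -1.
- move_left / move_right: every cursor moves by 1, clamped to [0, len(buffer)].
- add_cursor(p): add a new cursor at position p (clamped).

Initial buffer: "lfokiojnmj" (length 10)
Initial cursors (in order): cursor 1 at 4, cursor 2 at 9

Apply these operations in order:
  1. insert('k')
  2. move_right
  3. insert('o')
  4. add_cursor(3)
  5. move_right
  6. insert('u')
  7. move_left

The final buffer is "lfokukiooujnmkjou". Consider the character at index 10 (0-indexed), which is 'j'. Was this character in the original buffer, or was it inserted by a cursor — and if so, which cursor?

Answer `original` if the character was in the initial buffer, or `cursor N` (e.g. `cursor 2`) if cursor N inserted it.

Answer: original

Derivation:
After op 1 (insert('k')): buffer="lfokkiojnmkj" (len 12), cursors c1@5 c2@11, authorship ....1.....2.
After op 2 (move_right): buffer="lfokkiojnmkj" (len 12), cursors c1@6 c2@12, authorship ....1.....2.
After op 3 (insert('o')): buffer="lfokkioojnmkjo" (len 14), cursors c1@7 c2@14, authorship ....1.1....2.2
After op 4 (add_cursor(3)): buffer="lfokkioojnmkjo" (len 14), cursors c3@3 c1@7 c2@14, authorship ....1.1....2.2
After op 5 (move_right): buffer="lfokkioojnmkjo" (len 14), cursors c3@4 c1@8 c2@14, authorship ....1.1....2.2
After op 6 (insert('u')): buffer="lfokukiooujnmkjou" (len 17), cursors c3@5 c1@10 c2@17, authorship ....31.1.1...2.22
After op 7 (move_left): buffer="lfokukiooujnmkjou" (len 17), cursors c3@4 c1@9 c2@16, authorship ....31.1.1...2.22
Authorship (.=original, N=cursor N): . . . . 3 1 . 1 . 1 . . . 2 . 2 2
Index 10: author = original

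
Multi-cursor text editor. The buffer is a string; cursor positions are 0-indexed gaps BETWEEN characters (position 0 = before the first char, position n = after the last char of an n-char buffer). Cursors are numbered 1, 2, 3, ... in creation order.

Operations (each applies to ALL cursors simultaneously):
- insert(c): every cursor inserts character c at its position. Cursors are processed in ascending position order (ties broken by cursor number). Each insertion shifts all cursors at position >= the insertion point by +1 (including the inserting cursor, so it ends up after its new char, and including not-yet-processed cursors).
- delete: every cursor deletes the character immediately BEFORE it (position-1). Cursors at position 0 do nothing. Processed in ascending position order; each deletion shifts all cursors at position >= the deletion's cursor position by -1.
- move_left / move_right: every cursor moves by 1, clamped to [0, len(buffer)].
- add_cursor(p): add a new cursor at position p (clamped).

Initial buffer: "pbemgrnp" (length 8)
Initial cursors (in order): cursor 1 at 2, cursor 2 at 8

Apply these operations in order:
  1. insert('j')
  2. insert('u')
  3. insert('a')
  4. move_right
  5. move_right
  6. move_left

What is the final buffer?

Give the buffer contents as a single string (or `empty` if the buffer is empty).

Answer: pbjuaemgrnpjua

Derivation:
After op 1 (insert('j')): buffer="pbjemgrnpj" (len 10), cursors c1@3 c2@10, authorship ..1......2
After op 2 (insert('u')): buffer="pbjuemgrnpju" (len 12), cursors c1@4 c2@12, authorship ..11......22
After op 3 (insert('a')): buffer="pbjuaemgrnpjua" (len 14), cursors c1@5 c2@14, authorship ..111......222
After op 4 (move_right): buffer="pbjuaemgrnpjua" (len 14), cursors c1@6 c2@14, authorship ..111......222
After op 5 (move_right): buffer="pbjuaemgrnpjua" (len 14), cursors c1@7 c2@14, authorship ..111......222
After op 6 (move_left): buffer="pbjuaemgrnpjua" (len 14), cursors c1@6 c2@13, authorship ..111......222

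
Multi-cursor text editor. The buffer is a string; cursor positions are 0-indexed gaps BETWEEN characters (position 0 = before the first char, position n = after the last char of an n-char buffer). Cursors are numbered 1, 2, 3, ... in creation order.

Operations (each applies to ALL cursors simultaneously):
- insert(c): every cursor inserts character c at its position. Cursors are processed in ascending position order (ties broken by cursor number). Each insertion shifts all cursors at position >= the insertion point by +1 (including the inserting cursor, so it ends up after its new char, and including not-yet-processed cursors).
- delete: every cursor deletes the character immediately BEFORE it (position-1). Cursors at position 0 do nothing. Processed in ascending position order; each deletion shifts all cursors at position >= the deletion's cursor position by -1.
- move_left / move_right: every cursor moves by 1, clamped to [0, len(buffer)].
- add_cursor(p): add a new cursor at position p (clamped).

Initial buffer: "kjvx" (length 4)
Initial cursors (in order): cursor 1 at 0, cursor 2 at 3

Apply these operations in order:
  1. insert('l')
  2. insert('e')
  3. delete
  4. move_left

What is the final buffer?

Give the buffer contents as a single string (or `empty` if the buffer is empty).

After op 1 (insert('l')): buffer="lkjvlx" (len 6), cursors c1@1 c2@5, authorship 1...2.
After op 2 (insert('e')): buffer="lekjvlex" (len 8), cursors c1@2 c2@7, authorship 11...22.
After op 3 (delete): buffer="lkjvlx" (len 6), cursors c1@1 c2@5, authorship 1...2.
After op 4 (move_left): buffer="lkjvlx" (len 6), cursors c1@0 c2@4, authorship 1...2.

Answer: lkjvlx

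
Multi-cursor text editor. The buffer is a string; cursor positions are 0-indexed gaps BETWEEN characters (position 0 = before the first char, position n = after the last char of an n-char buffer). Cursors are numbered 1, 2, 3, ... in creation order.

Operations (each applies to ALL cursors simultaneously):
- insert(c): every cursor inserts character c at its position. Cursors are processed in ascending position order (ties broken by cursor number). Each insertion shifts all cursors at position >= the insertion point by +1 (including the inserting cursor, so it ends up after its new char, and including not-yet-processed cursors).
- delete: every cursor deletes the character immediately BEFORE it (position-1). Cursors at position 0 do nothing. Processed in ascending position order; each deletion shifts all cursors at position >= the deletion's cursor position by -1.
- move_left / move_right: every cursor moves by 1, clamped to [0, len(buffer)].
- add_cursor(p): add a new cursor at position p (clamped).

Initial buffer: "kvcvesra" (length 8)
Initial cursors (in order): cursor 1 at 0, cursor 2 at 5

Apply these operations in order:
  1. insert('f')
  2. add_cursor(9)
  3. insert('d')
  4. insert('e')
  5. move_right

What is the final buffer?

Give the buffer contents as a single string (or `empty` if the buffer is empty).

After op 1 (insert('f')): buffer="fkvcvefsra" (len 10), cursors c1@1 c2@7, authorship 1.....2...
After op 2 (add_cursor(9)): buffer="fkvcvefsra" (len 10), cursors c1@1 c2@7 c3@9, authorship 1.....2...
After op 3 (insert('d')): buffer="fdkvcvefdsrda" (len 13), cursors c1@2 c2@9 c3@12, authorship 11.....22..3.
After op 4 (insert('e')): buffer="fdekvcvefdesrdea" (len 16), cursors c1@3 c2@11 c3@15, authorship 111.....222..33.
After op 5 (move_right): buffer="fdekvcvefdesrdea" (len 16), cursors c1@4 c2@12 c3@16, authorship 111.....222..33.

Answer: fdekvcvefdesrdea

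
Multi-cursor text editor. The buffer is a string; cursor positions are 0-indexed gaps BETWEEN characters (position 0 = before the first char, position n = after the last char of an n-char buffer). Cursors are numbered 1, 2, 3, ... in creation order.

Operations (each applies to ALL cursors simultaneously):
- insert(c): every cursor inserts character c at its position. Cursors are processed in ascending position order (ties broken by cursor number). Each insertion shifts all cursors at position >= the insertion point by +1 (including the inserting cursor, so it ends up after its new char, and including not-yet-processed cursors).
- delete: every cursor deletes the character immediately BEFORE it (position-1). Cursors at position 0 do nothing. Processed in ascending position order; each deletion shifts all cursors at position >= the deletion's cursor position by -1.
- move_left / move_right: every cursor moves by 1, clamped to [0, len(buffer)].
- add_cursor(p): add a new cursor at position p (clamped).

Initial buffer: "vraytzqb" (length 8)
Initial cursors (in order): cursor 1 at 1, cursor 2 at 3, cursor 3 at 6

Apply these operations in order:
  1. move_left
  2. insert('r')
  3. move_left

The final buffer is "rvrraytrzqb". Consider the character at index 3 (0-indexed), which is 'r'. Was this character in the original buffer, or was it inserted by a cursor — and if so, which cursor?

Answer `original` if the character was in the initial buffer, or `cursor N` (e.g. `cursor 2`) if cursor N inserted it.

Answer: cursor 2

Derivation:
After op 1 (move_left): buffer="vraytzqb" (len 8), cursors c1@0 c2@2 c3@5, authorship ........
After op 2 (insert('r')): buffer="rvrraytrzqb" (len 11), cursors c1@1 c2@4 c3@8, authorship 1..2...3...
After op 3 (move_left): buffer="rvrraytrzqb" (len 11), cursors c1@0 c2@3 c3@7, authorship 1..2...3...
Authorship (.=original, N=cursor N): 1 . . 2 . . . 3 . . .
Index 3: author = 2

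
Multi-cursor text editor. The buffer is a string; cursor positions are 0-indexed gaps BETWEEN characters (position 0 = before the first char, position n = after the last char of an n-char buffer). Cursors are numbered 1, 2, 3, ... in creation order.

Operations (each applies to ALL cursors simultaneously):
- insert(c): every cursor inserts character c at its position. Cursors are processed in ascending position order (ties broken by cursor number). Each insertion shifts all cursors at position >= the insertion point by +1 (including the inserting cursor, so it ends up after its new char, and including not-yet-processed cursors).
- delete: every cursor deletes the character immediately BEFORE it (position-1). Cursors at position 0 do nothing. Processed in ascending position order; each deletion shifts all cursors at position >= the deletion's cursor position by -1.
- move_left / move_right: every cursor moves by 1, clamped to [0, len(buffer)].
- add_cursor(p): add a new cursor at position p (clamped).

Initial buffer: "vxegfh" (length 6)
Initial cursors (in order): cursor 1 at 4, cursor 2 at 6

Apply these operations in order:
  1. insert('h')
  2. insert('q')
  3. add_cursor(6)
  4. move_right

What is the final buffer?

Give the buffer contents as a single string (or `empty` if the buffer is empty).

After op 1 (insert('h')): buffer="vxeghfhh" (len 8), cursors c1@5 c2@8, authorship ....1..2
After op 2 (insert('q')): buffer="vxeghqfhhq" (len 10), cursors c1@6 c2@10, authorship ....11..22
After op 3 (add_cursor(6)): buffer="vxeghqfhhq" (len 10), cursors c1@6 c3@6 c2@10, authorship ....11..22
After op 4 (move_right): buffer="vxeghqfhhq" (len 10), cursors c1@7 c3@7 c2@10, authorship ....11..22

Answer: vxeghqfhhq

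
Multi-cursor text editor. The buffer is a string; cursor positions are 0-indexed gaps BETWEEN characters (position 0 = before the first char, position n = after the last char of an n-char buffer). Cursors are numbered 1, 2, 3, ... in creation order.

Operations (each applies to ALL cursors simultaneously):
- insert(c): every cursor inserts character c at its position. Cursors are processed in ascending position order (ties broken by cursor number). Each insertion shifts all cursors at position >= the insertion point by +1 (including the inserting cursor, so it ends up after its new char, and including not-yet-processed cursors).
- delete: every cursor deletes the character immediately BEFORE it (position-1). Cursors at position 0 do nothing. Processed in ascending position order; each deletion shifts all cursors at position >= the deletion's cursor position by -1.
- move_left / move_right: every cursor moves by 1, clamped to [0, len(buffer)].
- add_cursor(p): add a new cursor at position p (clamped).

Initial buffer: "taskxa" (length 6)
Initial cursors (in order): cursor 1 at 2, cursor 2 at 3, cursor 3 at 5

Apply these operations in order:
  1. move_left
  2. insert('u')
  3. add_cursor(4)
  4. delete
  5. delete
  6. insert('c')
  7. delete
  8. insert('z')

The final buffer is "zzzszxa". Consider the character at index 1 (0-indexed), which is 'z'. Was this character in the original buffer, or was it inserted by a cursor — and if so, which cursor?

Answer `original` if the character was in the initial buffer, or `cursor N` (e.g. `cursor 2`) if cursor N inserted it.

Answer: cursor 2

Derivation:
After op 1 (move_left): buffer="taskxa" (len 6), cursors c1@1 c2@2 c3@4, authorship ......
After op 2 (insert('u')): buffer="tuauskuxa" (len 9), cursors c1@2 c2@4 c3@7, authorship .1.2..3..
After op 3 (add_cursor(4)): buffer="tuauskuxa" (len 9), cursors c1@2 c2@4 c4@4 c3@7, authorship .1.2..3..
After op 4 (delete): buffer="tskxa" (len 5), cursors c1@1 c2@1 c4@1 c3@3, authorship .....
After op 5 (delete): buffer="sxa" (len 3), cursors c1@0 c2@0 c4@0 c3@1, authorship ...
After op 6 (insert('c')): buffer="cccscxa" (len 7), cursors c1@3 c2@3 c4@3 c3@5, authorship 124.3..
After op 7 (delete): buffer="sxa" (len 3), cursors c1@0 c2@0 c4@0 c3@1, authorship ...
After op 8 (insert('z')): buffer="zzzszxa" (len 7), cursors c1@3 c2@3 c4@3 c3@5, authorship 124.3..
Authorship (.=original, N=cursor N): 1 2 4 . 3 . .
Index 1: author = 2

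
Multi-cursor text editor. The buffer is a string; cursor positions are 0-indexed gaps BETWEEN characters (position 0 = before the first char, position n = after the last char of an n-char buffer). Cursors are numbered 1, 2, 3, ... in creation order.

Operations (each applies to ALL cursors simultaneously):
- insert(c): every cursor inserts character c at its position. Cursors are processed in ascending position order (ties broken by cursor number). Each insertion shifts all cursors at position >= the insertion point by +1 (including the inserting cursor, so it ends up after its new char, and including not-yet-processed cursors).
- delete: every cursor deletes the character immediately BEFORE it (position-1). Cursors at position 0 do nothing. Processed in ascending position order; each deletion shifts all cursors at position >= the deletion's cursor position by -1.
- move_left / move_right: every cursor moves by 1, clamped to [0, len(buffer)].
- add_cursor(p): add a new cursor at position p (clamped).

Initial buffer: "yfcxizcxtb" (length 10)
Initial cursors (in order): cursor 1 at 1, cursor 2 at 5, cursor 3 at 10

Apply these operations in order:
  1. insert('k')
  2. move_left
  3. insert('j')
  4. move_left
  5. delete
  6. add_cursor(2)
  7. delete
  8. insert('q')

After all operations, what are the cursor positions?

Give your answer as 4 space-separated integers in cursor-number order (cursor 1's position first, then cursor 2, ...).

After op 1 (insert('k')): buffer="ykfcxikzcxtbk" (len 13), cursors c1@2 c2@7 c3@13, authorship .1....2.....3
After op 2 (move_left): buffer="ykfcxikzcxtbk" (len 13), cursors c1@1 c2@6 c3@12, authorship .1....2.....3
After op 3 (insert('j')): buffer="yjkfcxijkzcxtbjk" (len 16), cursors c1@2 c2@8 c3@15, authorship .11....22.....33
After op 4 (move_left): buffer="yjkfcxijkzcxtbjk" (len 16), cursors c1@1 c2@7 c3@14, authorship .11....22.....33
After op 5 (delete): buffer="jkfcxjkzcxtjk" (len 13), cursors c1@0 c2@5 c3@11, authorship 11...22....33
After op 6 (add_cursor(2)): buffer="jkfcxjkzcxtjk" (len 13), cursors c1@0 c4@2 c2@5 c3@11, authorship 11...22....33
After op 7 (delete): buffer="jfcjkzcxjk" (len 10), cursors c1@0 c4@1 c2@3 c3@8, authorship 1..22...33
After op 8 (insert('q')): buffer="qjqfcqjkzcxqjk" (len 14), cursors c1@1 c4@3 c2@6 c3@12, authorship 114..222...333

Answer: 1 6 12 3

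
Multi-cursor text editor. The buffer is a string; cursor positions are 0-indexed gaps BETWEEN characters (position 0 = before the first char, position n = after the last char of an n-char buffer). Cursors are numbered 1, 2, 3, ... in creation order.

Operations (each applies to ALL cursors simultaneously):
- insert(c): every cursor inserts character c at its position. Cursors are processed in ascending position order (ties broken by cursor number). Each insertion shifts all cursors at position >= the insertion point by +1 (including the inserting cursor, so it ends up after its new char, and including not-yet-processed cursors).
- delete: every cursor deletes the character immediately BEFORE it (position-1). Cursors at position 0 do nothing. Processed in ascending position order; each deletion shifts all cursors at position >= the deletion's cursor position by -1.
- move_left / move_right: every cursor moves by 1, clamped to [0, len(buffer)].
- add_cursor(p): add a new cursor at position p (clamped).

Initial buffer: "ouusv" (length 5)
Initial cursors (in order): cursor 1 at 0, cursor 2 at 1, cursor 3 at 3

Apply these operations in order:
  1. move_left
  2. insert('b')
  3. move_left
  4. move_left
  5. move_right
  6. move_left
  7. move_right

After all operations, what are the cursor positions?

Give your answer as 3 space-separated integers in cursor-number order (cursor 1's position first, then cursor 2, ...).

Answer: 1 1 4

Derivation:
After op 1 (move_left): buffer="ouusv" (len 5), cursors c1@0 c2@0 c3@2, authorship .....
After op 2 (insert('b')): buffer="bboubusv" (len 8), cursors c1@2 c2@2 c3@5, authorship 12..3...
After op 3 (move_left): buffer="bboubusv" (len 8), cursors c1@1 c2@1 c3@4, authorship 12..3...
After op 4 (move_left): buffer="bboubusv" (len 8), cursors c1@0 c2@0 c3@3, authorship 12..3...
After op 5 (move_right): buffer="bboubusv" (len 8), cursors c1@1 c2@1 c3@4, authorship 12..3...
After op 6 (move_left): buffer="bboubusv" (len 8), cursors c1@0 c2@0 c3@3, authorship 12..3...
After op 7 (move_right): buffer="bboubusv" (len 8), cursors c1@1 c2@1 c3@4, authorship 12..3...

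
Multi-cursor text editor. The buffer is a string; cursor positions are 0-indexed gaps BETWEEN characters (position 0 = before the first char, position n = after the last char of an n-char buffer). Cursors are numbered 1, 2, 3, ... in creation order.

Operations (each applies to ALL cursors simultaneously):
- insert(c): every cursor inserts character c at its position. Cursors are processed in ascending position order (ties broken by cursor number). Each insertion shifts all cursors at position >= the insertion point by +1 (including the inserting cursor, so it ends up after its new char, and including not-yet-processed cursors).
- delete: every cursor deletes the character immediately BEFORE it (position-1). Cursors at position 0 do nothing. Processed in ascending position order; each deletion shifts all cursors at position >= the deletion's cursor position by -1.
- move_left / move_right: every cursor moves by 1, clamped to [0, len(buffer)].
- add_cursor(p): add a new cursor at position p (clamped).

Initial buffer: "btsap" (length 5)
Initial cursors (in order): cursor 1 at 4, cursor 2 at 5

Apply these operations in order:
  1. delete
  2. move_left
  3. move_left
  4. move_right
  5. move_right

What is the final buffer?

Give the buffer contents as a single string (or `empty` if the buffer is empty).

After op 1 (delete): buffer="bts" (len 3), cursors c1@3 c2@3, authorship ...
After op 2 (move_left): buffer="bts" (len 3), cursors c1@2 c2@2, authorship ...
After op 3 (move_left): buffer="bts" (len 3), cursors c1@1 c2@1, authorship ...
After op 4 (move_right): buffer="bts" (len 3), cursors c1@2 c2@2, authorship ...
After op 5 (move_right): buffer="bts" (len 3), cursors c1@3 c2@3, authorship ...

Answer: bts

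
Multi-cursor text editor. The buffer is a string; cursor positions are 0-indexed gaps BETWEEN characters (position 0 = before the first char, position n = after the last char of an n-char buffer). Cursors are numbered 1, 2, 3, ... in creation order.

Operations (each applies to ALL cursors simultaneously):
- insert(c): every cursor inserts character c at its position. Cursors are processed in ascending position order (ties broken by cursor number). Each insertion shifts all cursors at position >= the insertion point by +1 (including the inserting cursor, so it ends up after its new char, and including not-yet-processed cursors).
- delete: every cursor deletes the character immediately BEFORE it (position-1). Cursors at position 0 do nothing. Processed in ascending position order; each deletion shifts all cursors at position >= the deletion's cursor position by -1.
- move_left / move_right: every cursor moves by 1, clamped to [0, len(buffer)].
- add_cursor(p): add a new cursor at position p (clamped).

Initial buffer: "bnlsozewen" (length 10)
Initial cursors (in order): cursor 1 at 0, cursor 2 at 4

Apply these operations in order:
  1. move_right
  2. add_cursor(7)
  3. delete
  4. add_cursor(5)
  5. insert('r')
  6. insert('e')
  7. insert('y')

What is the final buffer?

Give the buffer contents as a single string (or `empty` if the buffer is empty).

After op 1 (move_right): buffer="bnlsozewen" (len 10), cursors c1@1 c2@5, authorship ..........
After op 2 (add_cursor(7)): buffer="bnlsozewen" (len 10), cursors c1@1 c2@5 c3@7, authorship ..........
After op 3 (delete): buffer="nlszwen" (len 7), cursors c1@0 c2@3 c3@4, authorship .......
After op 4 (add_cursor(5)): buffer="nlszwen" (len 7), cursors c1@0 c2@3 c3@4 c4@5, authorship .......
After op 5 (insert('r')): buffer="rnlsrzrwren" (len 11), cursors c1@1 c2@5 c3@7 c4@9, authorship 1...2.3.4..
After op 6 (insert('e')): buffer="renlsrezrewreen" (len 15), cursors c1@2 c2@7 c3@10 c4@13, authorship 11...22.33.44..
After op 7 (insert('y')): buffer="reynlsreyzreywreyen" (len 19), cursors c1@3 c2@9 c3@13 c4@17, authorship 111...222.333.444..

Answer: reynlsreyzreywreyen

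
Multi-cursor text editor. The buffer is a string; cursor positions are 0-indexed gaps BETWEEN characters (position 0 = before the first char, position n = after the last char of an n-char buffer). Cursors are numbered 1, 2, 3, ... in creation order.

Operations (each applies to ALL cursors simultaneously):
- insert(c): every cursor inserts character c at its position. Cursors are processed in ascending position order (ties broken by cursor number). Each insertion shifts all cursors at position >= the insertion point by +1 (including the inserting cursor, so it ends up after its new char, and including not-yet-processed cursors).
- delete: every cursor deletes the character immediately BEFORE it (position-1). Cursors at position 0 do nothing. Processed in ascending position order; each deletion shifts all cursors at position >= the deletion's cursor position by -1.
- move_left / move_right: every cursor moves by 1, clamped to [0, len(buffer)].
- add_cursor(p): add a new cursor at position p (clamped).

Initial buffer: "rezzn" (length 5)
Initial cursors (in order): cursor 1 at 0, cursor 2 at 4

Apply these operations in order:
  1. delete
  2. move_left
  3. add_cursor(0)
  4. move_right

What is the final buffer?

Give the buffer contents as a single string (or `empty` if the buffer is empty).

After op 1 (delete): buffer="rezn" (len 4), cursors c1@0 c2@3, authorship ....
After op 2 (move_left): buffer="rezn" (len 4), cursors c1@0 c2@2, authorship ....
After op 3 (add_cursor(0)): buffer="rezn" (len 4), cursors c1@0 c3@0 c2@2, authorship ....
After op 4 (move_right): buffer="rezn" (len 4), cursors c1@1 c3@1 c2@3, authorship ....

Answer: rezn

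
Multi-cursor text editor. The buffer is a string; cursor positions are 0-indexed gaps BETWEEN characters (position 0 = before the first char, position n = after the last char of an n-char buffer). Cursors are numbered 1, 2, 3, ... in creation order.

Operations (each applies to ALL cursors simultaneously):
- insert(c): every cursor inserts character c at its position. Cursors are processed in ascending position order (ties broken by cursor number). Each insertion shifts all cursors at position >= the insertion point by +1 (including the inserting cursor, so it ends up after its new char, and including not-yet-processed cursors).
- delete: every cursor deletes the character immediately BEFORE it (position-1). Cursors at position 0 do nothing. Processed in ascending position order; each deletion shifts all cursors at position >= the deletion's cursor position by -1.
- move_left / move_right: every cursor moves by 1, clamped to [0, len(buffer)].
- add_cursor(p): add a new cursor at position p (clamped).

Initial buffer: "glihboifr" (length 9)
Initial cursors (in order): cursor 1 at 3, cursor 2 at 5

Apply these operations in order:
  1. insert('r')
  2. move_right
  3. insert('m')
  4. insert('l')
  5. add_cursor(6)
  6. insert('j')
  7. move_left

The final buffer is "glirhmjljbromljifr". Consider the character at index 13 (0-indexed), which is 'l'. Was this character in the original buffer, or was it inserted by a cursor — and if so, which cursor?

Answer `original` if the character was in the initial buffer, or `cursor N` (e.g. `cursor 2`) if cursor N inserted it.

Answer: cursor 2

Derivation:
After op 1 (insert('r')): buffer="glirhbroifr" (len 11), cursors c1@4 c2@7, authorship ...1..2....
After op 2 (move_right): buffer="glirhbroifr" (len 11), cursors c1@5 c2@8, authorship ...1..2....
After op 3 (insert('m')): buffer="glirhmbromifr" (len 13), cursors c1@6 c2@10, authorship ...1.1.2.2...
After op 4 (insert('l')): buffer="glirhmlbromlifr" (len 15), cursors c1@7 c2@12, authorship ...1.11.2.22...
After op 5 (add_cursor(6)): buffer="glirhmlbromlifr" (len 15), cursors c3@6 c1@7 c2@12, authorship ...1.11.2.22...
After op 6 (insert('j')): buffer="glirhmjljbromljifr" (len 18), cursors c3@7 c1@9 c2@15, authorship ...1.1311.2.222...
After op 7 (move_left): buffer="glirhmjljbromljifr" (len 18), cursors c3@6 c1@8 c2@14, authorship ...1.1311.2.222...
Authorship (.=original, N=cursor N): . . . 1 . 1 3 1 1 . 2 . 2 2 2 . . .
Index 13: author = 2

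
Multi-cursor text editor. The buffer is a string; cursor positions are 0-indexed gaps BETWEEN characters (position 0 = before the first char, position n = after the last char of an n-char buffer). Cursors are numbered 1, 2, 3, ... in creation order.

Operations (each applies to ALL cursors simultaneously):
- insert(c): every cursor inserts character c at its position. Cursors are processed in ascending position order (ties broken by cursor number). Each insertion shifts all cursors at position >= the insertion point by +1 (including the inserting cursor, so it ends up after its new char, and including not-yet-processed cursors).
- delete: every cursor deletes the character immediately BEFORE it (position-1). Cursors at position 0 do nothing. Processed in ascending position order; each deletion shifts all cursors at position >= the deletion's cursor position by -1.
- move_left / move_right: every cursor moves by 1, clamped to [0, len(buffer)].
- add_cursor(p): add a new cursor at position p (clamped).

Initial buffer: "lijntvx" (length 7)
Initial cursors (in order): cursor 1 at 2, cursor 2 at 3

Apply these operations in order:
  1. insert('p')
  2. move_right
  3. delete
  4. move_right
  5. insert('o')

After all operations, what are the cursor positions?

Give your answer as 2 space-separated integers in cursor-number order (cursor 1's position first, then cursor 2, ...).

Answer: 5 7

Derivation:
After op 1 (insert('p')): buffer="lipjpntvx" (len 9), cursors c1@3 c2@5, authorship ..1.2....
After op 2 (move_right): buffer="lipjpntvx" (len 9), cursors c1@4 c2@6, authorship ..1.2....
After op 3 (delete): buffer="lipptvx" (len 7), cursors c1@3 c2@4, authorship ..12...
After op 4 (move_right): buffer="lipptvx" (len 7), cursors c1@4 c2@5, authorship ..12...
After op 5 (insert('o')): buffer="lippotovx" (len 9), cursors c1@5 c2@7, authorship ..121.2..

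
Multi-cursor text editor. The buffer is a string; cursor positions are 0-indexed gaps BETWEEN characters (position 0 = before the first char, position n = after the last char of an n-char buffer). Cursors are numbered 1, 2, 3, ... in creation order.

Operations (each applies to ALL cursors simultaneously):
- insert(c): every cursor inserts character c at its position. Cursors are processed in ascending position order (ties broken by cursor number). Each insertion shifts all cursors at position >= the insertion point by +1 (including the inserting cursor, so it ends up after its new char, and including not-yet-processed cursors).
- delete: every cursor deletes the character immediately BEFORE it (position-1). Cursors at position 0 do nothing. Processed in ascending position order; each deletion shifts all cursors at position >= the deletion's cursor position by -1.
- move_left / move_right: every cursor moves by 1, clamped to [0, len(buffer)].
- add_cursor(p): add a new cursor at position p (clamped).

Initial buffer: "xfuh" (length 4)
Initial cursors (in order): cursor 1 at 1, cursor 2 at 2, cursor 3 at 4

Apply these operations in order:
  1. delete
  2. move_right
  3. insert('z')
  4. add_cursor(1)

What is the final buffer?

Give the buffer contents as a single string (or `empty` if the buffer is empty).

Answer: uzzz

Derivation:
After op 1 (delete): buffer="u" (len 1), cursors c1@0 c2@0 c3@1, authorship .
After op 2 (move_right): buffer="u" (len 1), cursors c1@1 c2@1 c3@1, authorship .
After op 3 (insert('z')): buffer="uzzz" (len 4), cursors c1@4 c2@4 c3@4, authorship .123
After op 4 (add_cursor(1)): buffer="uzzz" (len 4), cursors c4@1 c1@4 c2@4 c3@4, authorship .123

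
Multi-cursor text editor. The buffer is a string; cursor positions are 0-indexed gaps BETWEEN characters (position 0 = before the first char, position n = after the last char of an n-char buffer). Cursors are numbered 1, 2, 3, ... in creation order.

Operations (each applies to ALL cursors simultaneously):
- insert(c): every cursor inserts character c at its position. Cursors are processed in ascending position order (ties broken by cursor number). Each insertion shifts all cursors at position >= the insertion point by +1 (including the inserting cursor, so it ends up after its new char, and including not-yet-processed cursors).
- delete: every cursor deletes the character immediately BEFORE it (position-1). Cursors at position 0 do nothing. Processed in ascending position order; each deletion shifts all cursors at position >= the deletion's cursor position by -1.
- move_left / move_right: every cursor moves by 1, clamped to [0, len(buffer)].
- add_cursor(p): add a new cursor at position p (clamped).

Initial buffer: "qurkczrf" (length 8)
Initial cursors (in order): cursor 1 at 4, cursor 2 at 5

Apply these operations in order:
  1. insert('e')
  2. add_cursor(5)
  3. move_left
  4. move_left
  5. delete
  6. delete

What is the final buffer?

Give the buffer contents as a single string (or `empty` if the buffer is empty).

Answer: cezrf

Derivation:
After op 1 (insert('e')): buffer="qurkecezrf" (len 10), cursors c1@5 c2@7, authorship ....1.2...
After op 2 (add_cursor(5)): buffer="qurkecezrf" (len 10), cursors c1@5 c3@5 c2@7, authorship ....1.2...
After op 3 (move_left): buffer="qurkecezrf" (len 10), cursors c1@4 c3@4 c2@6, authorship ....1.2...
After op 4 (move_left): buffer="qurkecezrf" (len 10), cursors c1@3 c3@3 c2@5, authorship ....1.2...
After op 5 (delete): buffer="qkcezrf" (len 7), cursors c1@1 c3@1 c2@2, authorship ...2...
After op 6 (delete): buffer="cezrf" (len 5), cursors c1@0 c2@0 c3@0, authorship .2...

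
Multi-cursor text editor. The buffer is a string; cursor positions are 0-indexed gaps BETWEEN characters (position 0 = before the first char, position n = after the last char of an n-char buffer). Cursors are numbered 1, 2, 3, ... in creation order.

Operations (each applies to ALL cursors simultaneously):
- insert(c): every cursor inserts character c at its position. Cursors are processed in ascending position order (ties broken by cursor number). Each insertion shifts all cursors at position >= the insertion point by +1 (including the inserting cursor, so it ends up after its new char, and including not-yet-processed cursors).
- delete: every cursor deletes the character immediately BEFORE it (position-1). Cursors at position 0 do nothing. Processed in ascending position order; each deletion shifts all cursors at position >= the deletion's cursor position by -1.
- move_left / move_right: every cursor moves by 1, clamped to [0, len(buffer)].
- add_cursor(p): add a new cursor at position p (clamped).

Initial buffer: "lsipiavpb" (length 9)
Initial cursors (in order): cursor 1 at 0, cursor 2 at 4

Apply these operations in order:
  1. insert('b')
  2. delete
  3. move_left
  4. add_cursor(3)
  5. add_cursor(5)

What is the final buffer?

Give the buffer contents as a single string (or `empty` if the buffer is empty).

After op 1 (insert('b')): buffer="blsipbiavpb" (len 11), cursors c1@1 c2@6, authorship 1....2.....
After op 2 (delete): buffer="lsipiavpb" (len 9), cursors c1@0 c2@4, authorship .........
After op 3 (move_left): buffer="lsipiavpb" (len 9), cursors c1@0 c2@3, authorship .........
After op 4 (add_cursor(3)): buffer="lsipiavpb" (len 9), cursors c1@0 c2@3 c3@3, authorship .........
After op 5 (add_cursor(5)): buffer="lsipiavpb" (len 9), cursors c1@0 c2@3 c3@3 c4@5, authorship .........

Answer: lsipiavpb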